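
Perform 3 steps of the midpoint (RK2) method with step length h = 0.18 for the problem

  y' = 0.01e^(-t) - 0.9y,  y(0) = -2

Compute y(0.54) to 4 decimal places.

Midpoint: k1 = f(t_n, y_n); k2 = f(t_n + h/2, y_n + (h/2)·k1); y_{n+1} = y_n + h·k2.
t=0.000000, y=-2.000000:
  k1 = f(0.000000, -2.000000) = 1.810000
  k2 = f(0.090000, -1.837100) = 1.662529
  y ← -2.000000 + 0.18·1.662529 = -1.700745
t=0.180000, y=-1.700745:
  k1 = f(0.180000, -1.700745) = 1.539023
  k2 = f(0.270000, -1.562233) = 1.413643
  y ← -1.700745 + 0.18·1.413643 = -1.446289
t=0.360000, y=-1.446289:
  k1 = f(0.360000, -1.446289) = 1.308637
  k2 = f(0.450000, -1.328512) = 1.202037
  y ← -1.446289 + 0.18·1.202037 = -1.229922
y(0.54) ≈ -1.2299

-1.2299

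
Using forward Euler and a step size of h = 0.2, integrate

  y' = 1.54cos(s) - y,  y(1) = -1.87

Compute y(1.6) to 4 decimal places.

-0.7093

Euler: y_{n+1} = y_n + h·f(s_n, y_n).
s=1.000000, y=-1.870000: f=2.702066 → y ← -1.870000 + 0.2·2.702066 = -1.329587
s=1.200000, y=-1.329587: f=1.887618 → y ← -1.329587 + 0.2·1.887618 = -0.952063
s=1.400000, y=-0.952063: f=1.213813 → y ← -0.952063 + 0.2·1.213813 = -0.709301
y(1.6) ≈ -0.7093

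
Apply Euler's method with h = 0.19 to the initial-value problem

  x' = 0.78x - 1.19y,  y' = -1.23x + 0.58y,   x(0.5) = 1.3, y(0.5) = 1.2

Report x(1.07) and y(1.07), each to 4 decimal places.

1.1496, 0.6773

Euler on (x,y): x_{n+1} = x_n + h·x', y_{n+1} = y_n + h·y'.
0.500000: (1.300000, 1.200000); f=(-0.414000, -0.903000) → (1.221340, 1.028430)
0.690000: (1.221340, 1.028430); f=(-0.271186, -0.905759) → (1.169815, 0.856336)
0.880000: (1.169815, 0.856336); f=(-0.106584, -0.942197) → (1.149564, 0.677318)
(x(1.07), y(1.07)) ≈ (1.1496, 0.6773)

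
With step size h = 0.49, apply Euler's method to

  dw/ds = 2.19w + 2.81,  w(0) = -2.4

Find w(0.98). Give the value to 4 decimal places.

-6.0832

Euler: w_{n+1} = w_n + h·f(s_n, w_n).
s=0.000000, w=-2.400000: f=-2.446000 → w ← -2.400000 + 0.49·(-2.446000) = -3.598540
s=0.490000, w=-3.598540: f=-5.070803 → w ← -3.598540 + 0.49·(-5.070803) = -6.083233
w(0.98) ≈ -6.0832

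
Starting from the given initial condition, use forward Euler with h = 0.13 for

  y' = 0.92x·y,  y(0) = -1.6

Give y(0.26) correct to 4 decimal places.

Euler: y_{n+1} = y_n + h·f(x_n, y_n).
x=0.000000, y=-1.600000: f=0.000000 → y ← -1.600000 + 0.13·0.000000 = -1.600000
x=0.130000, y=-1.600000: f=-0.191360 → y ← -1.600000 + 0.13·(-0.191360) = -1.624877
y(0.26) ≈ -1.6249

-1.6249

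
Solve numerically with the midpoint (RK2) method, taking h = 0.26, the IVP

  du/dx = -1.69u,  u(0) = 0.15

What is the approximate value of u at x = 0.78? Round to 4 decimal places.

Midpoint: k1 = f(x_n, u_n); k2 = f(x_n + h/2, u_n + (h/2)·k1); u_{n+1} = u_n + h·k2.
x=0.000000, u=0.150000:
  k1 = f(0.000000, 0.150000) = -0.253500
  k2 = f(0.130000, 0.117045) = -0.197806
  u ← 0.150000 + 0.26·(-0.197806) = 0.098570
x=0.260000, u=0.098570:
  k1 = f(0.260000, 0.098570) = -0.166584
  k2 = f(0.390000, 0.076915) = -0.129986
  u ← 0.098570 + 0.26·(-0.129986) = 0.064774
x=0.520000, u=0.064774:
  k1 = f(0.520000, 0.064774) = -0.109468
  k2 = f(0.650000, 0.050543) = -0.085418
  u ← 0.064774 + 0.26·(-0.085418) = 0.042565
u(0.78) ≈ 0.0426

0.0426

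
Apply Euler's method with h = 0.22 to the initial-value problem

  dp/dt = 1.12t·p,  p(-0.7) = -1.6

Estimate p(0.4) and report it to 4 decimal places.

Euler: p_{n+1} = p_n + h·f(t_n, p_n).
t=-0.700000, p=-1.600000: f=1.254400 → p ← -1.600000 + 0.22·1.254400 = -1.324032
t=-0.480000, p=-1.324032: f=0.711800 → p ← -1.324032 + 0.22·0.711800 = -1.167436
t=-0.260000, p=-1.167436: f=0.339957 → p ← -1.167436 + 0.22·0.339957 = -1.092645
t=-0.040000, p=-1.092645: f=0.048951 → p ← -1.092645 + 0.22·0.048951 = -1.081876
t=0.180000, p=-1.081876: f=-0.218106 → p ← -1.081876 + 0.22·(-0.218106) = -1.129860
p(0.4) ≈ -1.1299

-1.1299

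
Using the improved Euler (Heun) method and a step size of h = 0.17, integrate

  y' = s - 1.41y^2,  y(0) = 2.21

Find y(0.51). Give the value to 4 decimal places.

Heun: k1 = f(s_n, y_n); k2 = f(s_n + h, y_n + h·k1); y_{n+1} = y_n + (h/2)·(k1 + k2).
s=0.000000, y=2.210000:
  k1 = f(0.000000, 2.210000) = -6.886581
  k2 = f(0.170000, 1.039281) = -1.352949
  y ← 2.210000 + (0.17/2)·(-6.886581 + (-1.352949)) = 1.509640
s=0.170000, y=1.509640:
  k1 = f(0.170000, 1.509640) = -3.043408
  k2 = f(0.340000, 0.992261) = -1.048259
  y ← 1.509640 + (0.17/2)·(-3.043408 + (-1.048259)) = 1.161848
s=0.340000, y=1.161848:
  k1 = f(0.340000, 1.161848) = -1.563347
  k2 = f(0.510000, 0.896079) = -0.622171
  y ← 1.161848 + (0.17/2)·(-1.563347 + (-0.622171)) = 0.976079
y(0.51) ≈ 0.9761

0.9761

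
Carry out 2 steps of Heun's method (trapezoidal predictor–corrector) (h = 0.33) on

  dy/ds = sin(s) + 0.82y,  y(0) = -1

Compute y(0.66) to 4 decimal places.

Heun: k1 = f(s_n, y_n); k2 = f(s_n + h, y_n + h·k1); y_{n+1} = y_n + (h/2)·(k1 + k2).
s=0.000000, y=-1.000000:
  k1 = f(0.000000, -1.000000) = -0.820000
  k2 = f(0.330000, -1.270600) = -0.717849
  y ← -1.000000 + (0.33/2)·(-0.820000 + (-0.717849)) = -1.253745
s=0.330000, y=-1.253745:
  k1 = f(0.330000, -1.253745) = -0.704028
  k2 = f(0.660000, -1.486074) = -0.605464
  y ← -1.253745 + (0.33/2)·(-0.704028 + (-0.605464)) = -1.469811
y(0.66) ≈ -1.4698

-1.4698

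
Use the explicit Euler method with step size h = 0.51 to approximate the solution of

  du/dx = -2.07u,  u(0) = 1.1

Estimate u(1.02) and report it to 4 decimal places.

Euler: u_{n+1} = u_n + h·f(x_n, u_n).
x=0.000000, u=1.100000: f=-2.277000 → u ← 1.100000 + 0.51·(-2.277000) = -0.061270
x=0.510000, u=-0.061270: f=0.126829 → u ← -0.061270 + 0.51·0.126829 = 0.003413
u(1.02) ≈ 0.0034

0.0034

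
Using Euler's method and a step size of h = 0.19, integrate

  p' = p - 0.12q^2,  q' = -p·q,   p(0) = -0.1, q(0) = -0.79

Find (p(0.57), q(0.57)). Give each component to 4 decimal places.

Euler on (p,q): p_{n+1} = p_n + h·p', q_{n+1} = q_n + h·q'.
0.000000: (-0.100000, -0.790000); f=(-0.174892, -0.079000) → (-0.133229, -0.805010)
0.190000: (-0.133229, -0.805010); f=(-0.210994, -0.107251) → (-0.173318, -0.825388)
0.380000: (-0.173318, -0.825388); f=(-0.255070, -0.143055) → (-0.221782, -0.852568)
(p(0.57), q(0.57)) ≈ (-0.2218, -0.8526)

-0.2218, -0.8526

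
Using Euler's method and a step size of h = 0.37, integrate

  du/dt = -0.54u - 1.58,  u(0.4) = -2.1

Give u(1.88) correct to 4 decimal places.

-2.5873

Euler: u_{n+1} = u_n + h·f(t_n, u_n).
t=0.400000, u=-2.100000: f=-0.446000 → u ← -2.100000 + 0.37·(-0.446000) = -2.265020
t=0.770000, u=-2.265020: f=-0.356889 → u ← -2.265020 + 0.37·(-0.356889) = -2.397069
t=1.140000, u=-2.397069: f=-0.285583 → u ← -2.397069 + 0.37·(-0.285583) = -2.502735
t=1.510000, u=-2.502735: f=-0.228523 → u ← -2.502735 + 0.37·(-0.228523) = -2.587288
u(1.88) ≈ -2.5873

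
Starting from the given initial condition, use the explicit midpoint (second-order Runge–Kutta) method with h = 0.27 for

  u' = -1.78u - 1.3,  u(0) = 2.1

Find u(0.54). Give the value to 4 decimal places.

Midpoint: k1 = f(t_n, u_n); k2 = f(t_n + h/2, u_n + (h/2)·k1); u_{n+1} = u_n + h·k2.
t=0.000000, u=2.100000:
  k1 = f(0.000000, 2.100000) = -5.038000
  k2 = f(0.135000, 1.419870) = -3.827369
  u ← 2.100000 + 0.27·(-3.827369) = 1.066610
t=0.270000, u=1.066610:
  k1 = f(0.270000, 1.066610) = -3.198567
  k2 = f(0.405000, 0.634804) = -2.429951
  u ← 1.066610 + 0.27·(-2.429951) = 0.410524
u(0.54) ≈ 0.4105

0.4105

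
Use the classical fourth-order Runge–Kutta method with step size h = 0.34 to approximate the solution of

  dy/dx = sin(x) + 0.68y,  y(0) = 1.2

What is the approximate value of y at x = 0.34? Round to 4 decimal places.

RK4: k1 = f(x_n, y_n); k2 = f(x_n + h/2, y_n + (h/2)·k1); k3 = f(x_n + h/2, y_n + (h/2)·k2); k4 = f(x_n + h, y_n + h·k3); y_{n+1} = y_n + (h/6)·(k1 + 2k2 + 2k3 + k4).
x=0.000000, y=1.200000:
  k1 = f(0.000000, 1.200000) = 0.816000
  k2 = f(0.170000, 1.338720) = 1.079512
  k3 = f(0.170000, 1.383517) = 1.109974
  k4 = f(0.340000, 1.577391) = 1.406113
  y ← 1.200000 + (0.34/6)·(k1 + 2k2 + 2k3 + k4) = 1.574061
y(0.34) ≈ 1.5741

1.5741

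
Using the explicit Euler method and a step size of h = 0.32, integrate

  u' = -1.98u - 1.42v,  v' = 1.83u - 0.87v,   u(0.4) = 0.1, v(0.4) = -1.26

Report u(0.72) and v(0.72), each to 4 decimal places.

Euler on (u,v): u_{n+1} = u_n + h·u', v_{n+1} = v_n + h·v'.
0.400000: (0.100000, -1.260000); f=(1.591200, 1.279200) → (0.609184, -0.850656)
(u(0.72), v(0.72)) ≈ (0.6092, -0.8507)

0.6092, -0.8507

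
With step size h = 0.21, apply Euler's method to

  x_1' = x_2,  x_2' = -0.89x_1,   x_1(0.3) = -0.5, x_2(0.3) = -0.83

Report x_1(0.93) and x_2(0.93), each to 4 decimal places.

-0.9572, -0.4556

Euler on (x_1,x_2): x_1_{n+1} = x_1_n + h·x_1', x_2_{n+1} = x_2_n + h·x_2'.
0.300000: (-0.500000, -0.830000); f=(-0.830000, 0.445000) → (-0.674300, -0.736550)
0.510000: (-0.674300, -0.736550); f=(-0.736550, 0.600127) → (-0.828975, -0.610523)
0.720000: (-0.828975, -0.610523); f=(-0.610523, 0.737788) → (-0.957185, -0.455588)
(x_1(0.93), x_2(0.93)) ≈ (-0.9572, -0.4556)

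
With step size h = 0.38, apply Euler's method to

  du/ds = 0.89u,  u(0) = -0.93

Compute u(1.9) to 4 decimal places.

-3.9911

Euler: u_{n+1} = u_n + h·f(s_n, u_n).
s=0.000000, u=-0.930000: f=-0.827700 → u ← -0.930000 + 0.38·(-0.827700) = -1.244526
s=0.380000, u=-1.244526: f=-1.107628 → u ← -1.244526 + 0.38·(-1.107628) = -1.665425
s=0.760000, u=-1.665425: f=-1.482228 → u ← -1.665425 + 0.38·(-1.482228) = -2.228671
s=1.140000, u=-2.228671: f=-1.983517 → u ← -2.228671 + 0.38·(-1.983517) = -2.982408
s=1.520000, u=-2.982408: f=-2.654343 → u ← -2.982408 + 0.38·(-2.654343) = -3.991058
u(1.9) ≈ -3.9911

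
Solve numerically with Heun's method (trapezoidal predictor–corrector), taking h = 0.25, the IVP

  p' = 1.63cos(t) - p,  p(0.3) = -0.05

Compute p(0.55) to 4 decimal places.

Heun: k1 = f(t_n, p_n); k2 = f(t_n + h, p_n + h·k1); p_{n+1} = p_n + (h/2)·(k1 + k2).
t=0.300000, p=-0.050000:
  k1 = f(0.300000, -0.050000) = 1.607198
  k2 = f(0.550000, 0.351800) = 1.037815
  p ← -0.050000 + (0.25/2)·(1.607198 + 1.037815) = 0.280627
p(0.55) ≈ 0.2806

0.2806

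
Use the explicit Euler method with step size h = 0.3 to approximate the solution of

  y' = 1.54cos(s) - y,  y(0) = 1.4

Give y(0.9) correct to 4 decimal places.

Euler: y_{n+1} = y_n + h·f(s_n, y_n).
s=0.000000, y=1.400000: f=0.140000 → y ← 1.400000 + 0.3·0.140000 = 1.442000
s=0.300000, y=1.442000: f=0.029218 → y ← 1.442000 + 0.3·0.029218 = 1.450765
s=0.600000, y=1.450765: f=-0.179749 → y ← 1.450765 + 0.3·(-0.179749) = 1.396841
y(0.9) ≈ 1.3968

1.3968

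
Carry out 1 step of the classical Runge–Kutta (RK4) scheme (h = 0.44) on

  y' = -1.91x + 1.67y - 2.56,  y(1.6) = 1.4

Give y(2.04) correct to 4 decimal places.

RK4: k1 = f(x_n, y_n); k2 = f(x_n + h/2, y_n + (h/2)·k1); k3 = f(x_n + h/2, y_n + (h/2)·k2); k4 = f(x_n + h, y_n + h·k3); y_{n+1} = y_n + (h/6)·(k1 + 2k2 + 2k3 + k4).
x=1.600000, y=1.400000:
  k1 = f(1.600000, 1.400000) = -3.278000
  k2 = f(1.820000, 0.678840) = -4.902537
  k3 = f(1.820000, 0.321442) = -5.499392
  k4 = f(2.040000, -1.019733) = -8.159353
  y ← 1.400000 + (0.44/6)·(k1 + 2k2 + 2k3 + k4) = -0.964356
y(2.04) ≈ -0.9644

-0.9644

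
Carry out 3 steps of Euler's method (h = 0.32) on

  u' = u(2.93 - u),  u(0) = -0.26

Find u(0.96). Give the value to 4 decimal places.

-2.5354

Euler: u_{n+1} = u_n + h·f(t_n, u_n).
t=0.000000, u=-0.260000: f=-0.829400 → u ← -0.260000 + 0.32·(-0.829400) = -0.525408
t=0.320000, u=-0.525408: f=-1.815499 → u ← -0.525408 + 0.32·(-1.815499) = -1.106368
t=0.640000, u=-1.106368: f=-4.465707 → u ← -1.106368 + 0.32·(-4.465707) = -2.535394
u(0.96) ≈ -2.5354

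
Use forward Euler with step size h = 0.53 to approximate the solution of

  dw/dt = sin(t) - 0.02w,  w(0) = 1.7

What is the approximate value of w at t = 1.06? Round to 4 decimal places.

1.9321

Euler: w_{n+1} = w_n + h·f(t_n, w_n).
t=0.000000, w=1.700000: f=-0.034000 → w ← 1.700000 + 0.53·(-0.034000) = 1.681980
t=0.530000, w=1.681980: f=0.471894 → w ← 1.681980 + 0.53·0.471894 = 1.932084
w(1.06) ≈ 1.9321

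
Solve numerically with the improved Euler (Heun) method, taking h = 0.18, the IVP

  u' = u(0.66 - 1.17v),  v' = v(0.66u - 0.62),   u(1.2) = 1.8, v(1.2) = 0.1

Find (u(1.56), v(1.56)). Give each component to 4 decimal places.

2.1770, 0.1280

Heun on (u,v): k1 = f(t_n, state_n); k2 = f(t_n + h, state_n + h·k1); state_{n+1} = state_n + (h/2)·(k1 + k2).
1.200000: (1.800000, 0.100000)
  k1 = (0.977400, 0.056800)
  predictor → (1.975932, 0.110224)
  k2 = (1.049295, 0.075406)
  → (1.982403, 0.111899)
1.380000: (1.982403, 0.111899)
  k1 = (1.048847, 0.077029)
  predictor → (2.171195, 0.125764)
  k2 = (1.113511, 0.102245)
  → (2.177015, 0.128033)
(u(1.56), v(1.56)) ≈ (2.1770, 0.1280)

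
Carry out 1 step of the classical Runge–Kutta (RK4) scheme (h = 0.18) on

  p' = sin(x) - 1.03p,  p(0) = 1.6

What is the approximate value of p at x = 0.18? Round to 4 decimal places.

1.3444

RK4: k1 = f(x_n, p_n); k2 = f(x_n + h/2, p_n + (h/2)·k1); k3 = f(x_n + h/2, p_n + (h/2)·k2); k4 = f(x_n + h, p_n + h·k3); p_{n+1} = p_n + (h/6)·(k1 + 2k2 + 2k3 + k4).
x=0.000000, p=1.600000:
  k1 = f(0.000000, 1.600000) = -1.648000
  k2 = f(0.090000, 1.451680) = -1.405352
  k3 = f(0.090000, 1.473518) = -1.427845
  k4 = f(0.180000, 1.342988) = -1.204248
  p ← 1.600000 + (0.18/6)·(k1 + 2k2 + 2k3 + k4) = 1.344441
p(0.18) ≈ 1.3444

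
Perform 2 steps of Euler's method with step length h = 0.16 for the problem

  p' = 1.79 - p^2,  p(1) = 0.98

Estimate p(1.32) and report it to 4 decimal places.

Euler: p_{n+1} = p_n + h·f(t_n, p_n).
t=1.000000, p=0.980000: f=0.829600 → p ← 0.980000 + 0.16·0.829600 = 1.112736
t=1.160000, p=1.112736: f=0.551819 → p ← 1.112736 + 0.16·0.551819 = 1.201027
p(1.32) ≈ 1.2010

1.2010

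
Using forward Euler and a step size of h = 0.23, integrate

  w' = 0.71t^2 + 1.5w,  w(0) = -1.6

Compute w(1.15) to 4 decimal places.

Euler: w_{n+1} = w_n + h·f(t_n, w_n).
t=0.000000, w=-1.600000: f=-2.400000 → w ← -1.600000 + 0.23·(-2.400000) = -2.152000
t=0.230000, w=-2.152000: f=-3.190441 → w ← -2.152000 + 0.23·(-3.190441) = -2.885801
t=0.460000, w=-2.885801: f=-4.178466 → w ← -2.885801 + 0.23·(-4.178466) = -3.846849
t=0.690000, w=-3.846849: f=-5.432242 → w ← -3.846849 + 0.23·(-5.432242) = -5.096264
t=0.920000, w=-5.096264: f=-7.043452 → w ← -5.096264 + 0.23·(-7.043452) = -6.716258
w(1.15) ≈ -6.7163

-6.7163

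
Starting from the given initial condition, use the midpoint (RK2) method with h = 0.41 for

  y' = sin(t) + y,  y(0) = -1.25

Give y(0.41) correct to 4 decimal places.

Midpoint: k1 = f(t_n, y_n); k2 = f(t_n + h/2, y_n + (h/2)·k1); y_{n+1} = y_n + h·k2.
t=0.000000, y=-1.250000:
  k1 = f(0.000000, -1.250000) = -1.250000
  k2 = f(0.205000, -1.506250) = -1.302683
  y ← -1.250000 + 0.41·(-1.302683) = -1.784100
y(0.41) ≈ -1.7841

-1.7841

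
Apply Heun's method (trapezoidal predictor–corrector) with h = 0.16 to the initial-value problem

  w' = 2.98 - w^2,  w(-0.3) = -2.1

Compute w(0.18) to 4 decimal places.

Heun: k1 = f(t_n, w_n); k2 = f(t_n + h, w_n + h·k1); w_{n+1} = w_n + (h/2)·(k1 + k2).
t=-0.300000, w=-2.100000:
  k1 = f(-0.300000, -2.100000) = -1.430000
  k2 = f(-0.140000, -2.328800) = -2.443309
  w ← -2.100000 + (0.16/2)·(-1.430000 + (-2.443309)) = -2.409865
t=-0.140000, w=-2.409865:
  k1 = f(-0.140000, -2.409865) = -2.827448
  k2 = f(0.020000, -2.862256) = -5.212512
  w ← -2.409865 + (0.16/2)·(-2.827448 + (-5.212512)) = -3.053062
t=0.020000, w=-3.053062:
  k1 = f(0.020000, -3.053062) = -6.341185
  k2 = f(0.180000, -4.067651) = -13.565786
  w ← -3.053062 + (0.16/2)·(-6.341185 + (-13.565786)) = -4.645619
w(0.18) ≈ -4.6456

-4.6456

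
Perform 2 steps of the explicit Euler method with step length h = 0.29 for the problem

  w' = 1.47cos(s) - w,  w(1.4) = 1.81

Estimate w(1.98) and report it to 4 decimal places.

0.9132

Euler: w_{n+1} = w_n + h·f(s_n, w_n).
s=1.400000, w=1.810000: f=-1.560148 → w ← 1.810000 + 0.29·(-1.560148) = 1.357557
s=1.690000, w=1.357557: f=-1.532372 → w ← 1.357557 + 0.29·(-1.532372) = 0.913169
w(1.98) ≈ 0.9132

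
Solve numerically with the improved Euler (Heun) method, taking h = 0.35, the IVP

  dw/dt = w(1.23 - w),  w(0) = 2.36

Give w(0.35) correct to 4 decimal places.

Heun: k1 = f(t_n, w_n); k2 = f(t_n + h, w_n + h·k1); w_{n+1} = w_n + (h/2)·(k1 + k2).
t=0.000000, w=2.360000:
  k1 = f(0.000000, 2.360000) = -2.666800
  k2 = f(0.350000, 1.426620) = -0.280502
  w ← 2.360000 + (0.35/2)·(-2.666800 + (-0.280502)) = 1.844222
w(0.35) ≈ 1.8442

1.8442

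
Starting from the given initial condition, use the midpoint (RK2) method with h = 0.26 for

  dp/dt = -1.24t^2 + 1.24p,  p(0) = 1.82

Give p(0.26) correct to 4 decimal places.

2.4959

Midpoint: k1 = f(t_n, p_n); k2 = f(t_n + h/2, p_n + (h/2)·k1); p_{n+1} = p_n + h·k2.
t=0.000000, p=1.820000:
  k1 = f(0.000000, 1.820000) = 2.256800
  k2 = f(0.130000, 2.113384) = 2.599640
  p ← 1.820000 + 0.26·2.599640 = 2.495906
p(0.26) ≈ 2.4959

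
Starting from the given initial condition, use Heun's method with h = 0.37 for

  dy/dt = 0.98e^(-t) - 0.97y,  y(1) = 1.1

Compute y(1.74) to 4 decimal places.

Heun: k1 = f(t_n, y_n); k2 = f(t_n + h, y_n + h·k1); y_{n+1} = y_n + (h/2)·(k1 + k2).
t=1.000000, y=1.100000:
  k1 = f(1.000000, 1.100000) = -0.706478
  k2 = f(1.370000, 0.838603) = -0.564420
  y ← 1.100000 + (0.37/2)·(-0.706478 + (-0.564420)) = 0.864884
t=1.370000, y=0.864884:
  k1 = f(1.370000, 0.864884) = -0.589912
  k2 = f(1.740000, 0.646616) = -0.455208
  y ← 0.864884 + (0.37/2)·(-0.589912 + (-0.455208)) = 0.671537
y(1.74) ≈ 0.6715

0.6715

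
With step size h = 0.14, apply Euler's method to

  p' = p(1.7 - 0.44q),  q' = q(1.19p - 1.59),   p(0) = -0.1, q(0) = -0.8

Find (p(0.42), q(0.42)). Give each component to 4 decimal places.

Euler on (p,q): p_{n+1} = p_n + h·p', q_{n+1} = q_n + h·q'.
0.000000: (-0.100000, -0.800000); f=(-0.205200, 1.367200) → (-0.128728, -0.608592)
0.140000: (-0.128728, -0.608592); f=(-0.253308, 1.060889) → (-0.164191, -0.460068)
0.280000: (-0.164191, -0.460068); f=(-0.312362, 0.821399) → (-0.207922, -0.345072)
(p(0.42), q(0.42)) ≈ (-0.2079, -0.3451)

-0.2079, -0.3451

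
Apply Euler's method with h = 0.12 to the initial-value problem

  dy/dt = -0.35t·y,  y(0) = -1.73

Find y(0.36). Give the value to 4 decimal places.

Euler: y_{n+1} = y_n + h·f(t_n, y_n).
t=0.000000, y=-1.730000: f=0.000000 → y ← -1.730000 + 0.12·0.000000 = -1.730000
t=0.120000, y=-1.730000: f=0.072660 → y ← -1.730000 + 0.12·0.072660 = -1.721281
t=0.240000, y=-1.721281: f=0.144588 → y ← -1.721281 + 0.12·0.144588 = -1.703930
y(0.36) ≈ -1.7039

-1.7039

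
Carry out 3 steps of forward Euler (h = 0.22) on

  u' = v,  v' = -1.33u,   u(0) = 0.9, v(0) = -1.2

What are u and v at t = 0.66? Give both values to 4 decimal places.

-0.0488, -1.7413

Euler on (u,v): u_{n+1} = u_n + h·u', v_{n+1} = v_n + h·v'.
0.000000: (0.900000, -1.200000); f=(-1.200000, -1.197000) → (0.636000, -1.463340)
0.220000: (0.636000, -1.463340); f=(-1.463340, -0.845880) → (0.314065, -1.649434)
0.440000: (0.314065, -1.649434); f=(-1.649434, -0.417707) → (-0.048810, -1.741329)
(u(0.66), v(0.66)) ≈ (-0.0488, -1.7413)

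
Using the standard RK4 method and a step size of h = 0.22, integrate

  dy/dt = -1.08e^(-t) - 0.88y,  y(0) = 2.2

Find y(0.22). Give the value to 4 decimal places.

RK4: k1 = f(t_n, y_n); k2 = f(t_n + h/2, y_n + (h/2)·k1); k3 = f(t_n + h/2, y_n + (h/2)·k2); k4 = f(t_n + h, y_n + h·k3); y_{n+1} = y_n + (h/6)·(k1 + 2k2 + 2k3 + k4).
t=0.000000, y=2.200000:
  k1 = f(0.000000, 2.200000) = -3.016000
  k2 = f(0.110000, 1.868240) = -2.611552
  k3 = f(0.110000, 1.912729) = -2.650703
  k4 = f(0.220000, 1.616845) = -2.289544
  y ← 2.200000 + (0.22/6)·(k1 + 2k2 + 2k3 + k4) = 1.619565
y(0.22) ≈ 1.6196

1.6196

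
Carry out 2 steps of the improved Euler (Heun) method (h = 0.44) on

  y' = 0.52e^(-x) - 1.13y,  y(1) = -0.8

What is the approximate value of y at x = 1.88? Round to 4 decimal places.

-0.2526

Heun: k1 = f(x_n, y_n); k2 = f(x_n + h, y_n + h·k1); y_{n+1} = y_n + (h/2)·(k1 + k2).
x=1.000000, y=-0.800000:
  k1 = f(1.000000, -0.800000) = 1.095297
  k2 = f(1.440000, -0.318069) = 0.482621
  y ← -0.800000 + (0.44/2)·(1.095297 + 0.482621) = -0.452858
x=1.440000, y=-0.452858:
  k1 = f(1.440000, -0.452858) = 0.634932
  k2 = f(1.880000, -0.173488) = 0.275388
  y ← -0.452858 + (0.44/2)·(0.634932 + 0.275388) = -0.252588
y(1.88) ≈ -0.2526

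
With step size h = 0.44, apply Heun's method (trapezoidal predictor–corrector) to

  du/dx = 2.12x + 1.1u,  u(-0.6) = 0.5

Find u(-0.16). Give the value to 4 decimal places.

0.3107

Heun: k1 = f(x_n, u_n); k2 = f(x_n + h, u_n + h·k1); u_{n+1} = u_n + (h/2)·(k1 + k2).
x=-0.600000, u=0.500000:
  k1 = f(-0.600000, 0.500000) = -0.722000
  k2 = f(-0.160000, 0.182320) = -0.138648
  u ← 0.500000 + (0.44/2)·(-0.722000 + (-0.138648)) = 0.310657
u(-0.16) ≈ 0.3107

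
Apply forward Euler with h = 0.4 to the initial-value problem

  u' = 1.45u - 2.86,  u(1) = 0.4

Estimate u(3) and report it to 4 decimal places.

-13.5105

Euler: u_{n+1} = u_n + h·f(t_n, u_n).
t=1.000000, u=0.400000: f=-2.280000 → u ← 0.400000 + 0.4·(-2.280000) = -0.512000
t=1.400000, u=-0.512000: f=-3.602400 → u ← -0.512000 + 0.4·(-3.602400) = -1.952960
t=1.800000, u=-1.952960: f=-5.691792 → u ← -1.952960 + 0.4·(-5.691792) = -4.229677
t=2.200000, u=-4.229677: f=-8.993031 → u ← -4.229677 + 0.4·(-8.993031) = -7.826889
t=2.600000, u=-7.826889: f=-14.208990 → u ← -7.826889 + 0.4·(-14.208990) = -13.510485
u(3) ≈ -13.5105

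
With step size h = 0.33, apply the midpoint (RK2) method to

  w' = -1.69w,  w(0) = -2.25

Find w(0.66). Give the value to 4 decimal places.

-0.8041

Midpoint: k1 = f(t_n, w_n); k2 = f(t_n + h/2, w_n + (h/2)·k1); w_{n+1} = w_n + h·k2.
t=0.000000, w=-2.250000:
  k1 = f(0.000000, -2.250000) = 3.802500
  k2 = f(0.165000, -1.622587) = 2.742173
  w ← -2.250000 + 0.33·2.742173 = -1.345083
t=0.330000, w=-1.345083:
  k1 = f(0.330000, -1.345083) = 2.273190
  k2 = f(0.495000, -0.970007) = 1.639311
  w ← -1.345083 + 0.33·1.639311 = -0.804110
w(0.66) ≈ -0.8041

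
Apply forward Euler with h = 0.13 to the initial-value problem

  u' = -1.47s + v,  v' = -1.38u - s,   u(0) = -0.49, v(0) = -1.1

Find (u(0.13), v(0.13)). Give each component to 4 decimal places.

-0.6330, -1.0121

Euler on (u,v): u_{n+1} = u_n + h·u', v_{n+1} = v_n + h·v'.
0.000000: (-0.490000, -1.100000); f=(-1.100000, 0.676200) → (-0.633000, -1.012094)
(u(0.13), v(0.13)) ≈ (-0.6330, -1.0121)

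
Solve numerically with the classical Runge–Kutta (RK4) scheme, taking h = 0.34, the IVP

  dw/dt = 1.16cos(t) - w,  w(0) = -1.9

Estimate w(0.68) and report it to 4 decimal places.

RK4: k1 = f(t_n, w_n); k2 = f(t_n + h/2, w_n + (h/2)·k1); k3 = f(t_n + h/2, w_n + (h/2)·k2); k4 = f(t_n + h, w_n + h·k3); w_{n+1} = w_n + (h/6)·(k1 + 2k2 + 2k3 + k4).
t=0.000000, w=-1.900000:
  k1 = f(0.000000, -1.900000) = 3.060000
  k2 = f(0.170000, -1.379800) = 2.523078
  k3 = f(0.170000, -1.471077) = 2.614355
  k4 = f(0.340000, -1.011119) = 2.104715
  w ← -1.900000 + (0.34/6)·(k1 + 2k2 + 2k3 + k4) = -1.025090
t=0.340000, w=-1.025090:
  k1 = f(0.340000, -1.025090) = 2.118686
  k2 = f(0.510000, -0.664914) = 1.677297
  k3 = f(0.510000, -0.739950) = 1.752333
  k4 = f(0.680000, -0.429297) = 1.331281
  w ← -1.025090 + (0.34/6)·(k1 + 2k2 + 2k3 + k4) = -0.440901
w(0.68) ≈ -0.4409

-0.4409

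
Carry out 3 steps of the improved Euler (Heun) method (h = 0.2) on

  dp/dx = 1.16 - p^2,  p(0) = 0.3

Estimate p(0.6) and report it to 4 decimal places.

Heun: k1 = f(x_n, p_n); k2 = f(x_n + h, p_n + h·k1); p_{n+1} = p_n + (h/2)·(k1 + k2).
x=0.000000, p=0.300000:
  k1 = f(0.000000, 0.300000) = 1.070000
  k2 = f(0.200000, 0.514000) = 0.895804
  p ← 0.300000 + (0.2/2)·(1.070000 + 0.895804) = 0.496580
x=0.200000, p=0.496580:
  k1 = f(0.200000, 0.496580) = 0.913408
  k2 = f(0.400000, 0.679262) = 0.698603
  p ← 0.496580 + (0.2/2)·(0.913408 + 0.698603) = 0.657782
x=0.400000, p=0.657782:
  k1 = f(0.400000, 0.657782) = 0.727323
  k2 = f(0.600000, 0.803246) = 0.514796
  p ← 0.657782 + (0.2/2)·(0.727323 + 0.514796) = 0.781993
p(0.6) ≈ 0.7820

0.7820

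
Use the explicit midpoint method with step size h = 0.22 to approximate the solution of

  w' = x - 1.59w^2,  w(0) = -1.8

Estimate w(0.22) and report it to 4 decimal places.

-3.7351

Midpoint: k1 = f(x_n, w_n); k2 = f(x_n + h/2, w_n + (h/2)·k1); w_{n+1} = w_n + h·k2.
x=0.000000, w=-1.800000:
  k1 = f(0.000000, -1.800000) = -5.151600
  k2 = f(0.110000, -2.366676) = -8.795837
  w ← -1.800000 + 0.22·(-8.795837) = -3.735084
w(0.22) ≈ -3.7351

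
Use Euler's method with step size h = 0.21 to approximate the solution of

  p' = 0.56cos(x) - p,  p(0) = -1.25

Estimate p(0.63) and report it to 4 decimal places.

-0.3447

Euler: p_{n+1} = p_n + h·f(x_n, p_n).
x=0.000000, p=-1.250000: f=1.810000 → p ← -1.250000 + 0.21·1.810000 = -0.869900
x=0.210000, p=-0.869900: f=1.417597 → p ← -0.869900 + 0.21·1.417597 = -0.572205
x=0.420000, p=-0.572205: f=1.083534 → p ← -0.572205 + 0.21·1.083534 = -0.344662
p(0.63) ≈ -0.3447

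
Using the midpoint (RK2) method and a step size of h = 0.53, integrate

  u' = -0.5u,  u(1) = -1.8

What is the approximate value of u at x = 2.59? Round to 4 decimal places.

-0.8221

Midpoint: k1 = f(x_n, u_n); k2 = f(x_n + h/2, u_n + (h/2)·k1); u_{n+1} = u_n + h·k2.
x=1.000000, u=-1.800000:
  k1 = f(1.000000, -1.800000) = 0.900000
  k2 = f(1.265000, -1.561500) = 0.780750
  u ← -1.800000 + 0.53·0.780750 = -1.386203
x=1.530000, u=-1.386203:
  k1 = f(1.530000, -1.386203) = 0.693101
  k2 = f(1.795000, -1.202531) = 0.601265
  u ← -1.386203 + 0.53·0.601265 = -1.067532
x=2.060000, u=-1.067532:
  k1 = f(2.060000, -1.067532) = 0.533766
  k2 = f(2.325000, -0.926084) = 0.463042
  u ← -1.067532 + 0.53·0.463042 = -0.822120
u(2.59) ≈ -0.8221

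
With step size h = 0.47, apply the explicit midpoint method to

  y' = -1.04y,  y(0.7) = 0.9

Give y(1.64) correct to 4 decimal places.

0.3580

Midpoint: k1 = f(x_n, y_n); k2 = f(x_n + h/2, y_n + (h/2)·k1); y_{n+1} = y_n + h·k2.
x=0.700000, y=0.900000:
  k1 = f(0.700000, 0.900000) = -0.936000
  k2 = f(0.935000, 0.680040) = -0.707242
  y ← 0.900000 + 0.47·(-0.707242) = 0.567596
x=1.170000, y=0.567596:
  k1 = f(1.170000, 0.567596) = -0.590300
  k2 = f(1.405000, 0.428876) = -0.446031
  y ← 0.567596 + 0.47·(-0.446031) = 0.357962
y(1.64) ≈ 0.3580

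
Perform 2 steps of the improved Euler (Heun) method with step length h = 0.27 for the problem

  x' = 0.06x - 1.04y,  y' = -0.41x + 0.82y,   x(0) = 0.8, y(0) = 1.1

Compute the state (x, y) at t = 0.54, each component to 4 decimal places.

Heun on (x,y): k1 = f(t_n, state_n); k2 = f(t_n + h, state_n + h·k1); state_{n+1} = state_n + (h/2)·(k1 + k2).
0.000000: (0.800000, 1.100000)
  k1 = (-1.096000, 0.574000)
  predictor → (0.504080, 1.254980)
  k2 = (-1.274934, 0.822411)
  → (0.479924, 1.288515)
0.270000: (0.479924, 1.288515)
  k1 = (-1.311261, 0.859814)
  predictor → (0.125883, 1.520665)
  k2 = (-1.573939, 1.195333)
  → (0.090422, 1.565960)
(x(0.54), y(0.54)) ≈ (0.0904, 1.5660)

0.0904, 1.5660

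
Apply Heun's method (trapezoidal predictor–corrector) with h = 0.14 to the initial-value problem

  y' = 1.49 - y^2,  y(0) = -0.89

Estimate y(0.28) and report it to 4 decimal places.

Heun: k1 = f(x_n, y_n); k2 = f(x_n + h, y_n + h·k1); y_{n+1} = y_n + (h/2)·(k1 + k2).
x=0.000000, y=-0.890000:
  k1 = f(0.000000, -0.890000) = 0.697900
  k2 = f(0.140000, -0.792294) = 0.862270
  y ← -0.890000 + (0.14/2)·(0.697900 + 0.862270) = -0.780788
x=0.140000, y=-0.780788:
  k1 = f(0.140000, -0.780788) = 0.880370
  k2 = f(0.280000, -0.657536) = 1.057646
  y ← -0.780788 + (0.14/2)·(0.880370 + 1.057646) = -0.645127
y(0.28) ≈ -0.6451

-0.6451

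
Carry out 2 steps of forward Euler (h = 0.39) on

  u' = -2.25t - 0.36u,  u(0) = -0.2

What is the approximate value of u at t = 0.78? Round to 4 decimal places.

-0.4900

Euler: u_{n+1} = u_n + h·f(t_n, u_n).
t=0.000000, u=-0.200000: f=0.072000 → u ← -0.200000 + 0.39·0.072000 = -0.171920
t=0.390000, u=-0.171920: f=-0.815609 → u ← -0.171920 + 0.39·(-0.815609) = -0.490007
u(0.78) ≈ -0.4900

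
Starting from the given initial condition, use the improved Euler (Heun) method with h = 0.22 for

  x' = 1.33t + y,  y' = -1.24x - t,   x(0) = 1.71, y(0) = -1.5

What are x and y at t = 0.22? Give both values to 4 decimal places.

1.3609, -1.9457

Heun on (x,y): k1 = f(t_n, state_n); k2 = f(t_n + h, state_n + h·k1); state_{n+1} = state_n + (h/2)·(k1 + k2).
0.000000: (1.710000, -1.500000)
  k1 = (-1.500000, -2.120400)
  predictor → (1.380000, -1.966488)
  k2 = (-1.673888, -1.931200)
  → (1.360872, -1.945676)
(x(0.22), y(0.22)) ≈ (1.3609, -1.9457)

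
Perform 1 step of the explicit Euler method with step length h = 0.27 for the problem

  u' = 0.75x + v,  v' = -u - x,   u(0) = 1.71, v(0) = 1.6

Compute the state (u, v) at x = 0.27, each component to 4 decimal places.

Euler on (u,v): u_{n+1} = u_n + h·u', v_{n+1} = v_n + h·v'.
0.000000: (1.710000, 1.600000); f=(1.600000, -1.710000) → (2.142000, 1.138300)
(u(0.27), v(0.27)) ≈ (2.1420, 1.1383)

2.1420, 1.1383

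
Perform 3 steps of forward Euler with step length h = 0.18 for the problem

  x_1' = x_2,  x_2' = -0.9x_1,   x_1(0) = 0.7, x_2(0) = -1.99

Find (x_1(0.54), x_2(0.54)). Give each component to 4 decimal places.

Euler on (x_1,x_2): x_1_{n+1} = x_1_n + h·x_1', x_2_{n+1} = x_2_n + h·x_2'.
0.000000: (0.700000, -1.990000); f=(-1.990000, -0.630000) → (0.341800, -2.103400)
0.180000: (0.341800, -2.103400); f=(-2.103400, -0.307620) → (-0.036812, -2.158772)
0.360000: (-0.036812, -2.158772); f=(-2.158772, 0.033131) → (-0.425391, -2.152808)
(x_1(0.54), x_2(0.54)) ≈ (-0.4254, -2.1528)

-0.4254, -2.1528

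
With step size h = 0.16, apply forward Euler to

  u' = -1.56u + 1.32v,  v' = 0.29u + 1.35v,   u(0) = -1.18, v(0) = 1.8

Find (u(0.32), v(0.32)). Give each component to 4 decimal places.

0.0715, 2.5716

Euler on (u,v): u_{n+1} = u_n + h·u', v_{n+1} = v_n + h·v'.
0.000000: (-1.180000, 1.800000); f=(4.216800, 2.087800) → (-0.505312, 2.134048)
0.160000: (-0.505312, 2.134048); f=(3.605230, 2.734424) → (0.071525, 2.571556)
(u(0.32), v(0.32)) ≈ (0.0715, 2.5716)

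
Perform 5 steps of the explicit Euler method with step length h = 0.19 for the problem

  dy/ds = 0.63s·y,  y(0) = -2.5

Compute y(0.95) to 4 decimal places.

Euler: y_{n+1} = y_n + h·f(s_n, y_n).
s=0.000000, y=-2.500000: f=0.000000 → y ← -2.500000 + 0.19·0.000000 = -2.500000
s=0.190000, y=-2.500000: f=-0.299250 → y ← -2.500000 + 0.19·(-0.299250) = -2.556858
s=0.380000, y=-2.556858: f=-0.612112 → y ← -2.556858 + 0.19·(-0.612112) = -2.673159
s=0.570000, y=-2.673159: f=-0.959931 → y ← -2.673159 + 0.19·(-0.959931) = -2.855546
s=0.760000, y=-2.855546: f=-1.367235 → y ← -2.855546 + 0.19·(-1.367235) = -3.115320
y(0.95) ≈ -3.1153

-3.1153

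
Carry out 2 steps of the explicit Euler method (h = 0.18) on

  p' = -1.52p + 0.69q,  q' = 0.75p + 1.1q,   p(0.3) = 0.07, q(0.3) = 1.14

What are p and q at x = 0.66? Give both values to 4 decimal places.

Euler on (p,q): p_{n+1} = p_n + h·p', q_{n+1} = q_n + h·q'.
0.300000: (0.070000, 1.140000); f=(0.680200, 1.306500) → (0.192436, 1.375170)
0.480000: (0.192436, 1.375170); f=(0.656365, 1.657014) → (0.310582, 1.673433)
(p(0.66), q(0.66)) ≈ (0.3106, 1.6734)

0.3106, 1.6734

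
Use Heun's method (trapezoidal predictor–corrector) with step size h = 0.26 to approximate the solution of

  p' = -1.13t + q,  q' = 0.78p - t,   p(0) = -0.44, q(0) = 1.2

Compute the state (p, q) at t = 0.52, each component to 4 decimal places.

-0.0176, 0.9926

Heun on (p,q): k1 = f(t_n, state_n); k2 = f(t_n + h, state_n + h·k1); state_{n+1} = state_n + (h/2)·(k1 + k2).
0.000000: (-0.440000, 1.200000)
  k1 = (1.200000, -0.343200)
  predictor → (-0.128000, 1.110768)
  k2 = (0.816968, -0.359840)
  → (-0.177794, 1.108605)
0.260000: (-0.177794, 1.108605)
  k1 = (0.814805, -0.398679)
  predictor → (0.034055, 1.004948)
  k2 = (0.417348, -0.493437)
  → (-0.017614, 0.992630)
(p(0.52), q(0.52)) ≈ (-0.0176, 0.9926)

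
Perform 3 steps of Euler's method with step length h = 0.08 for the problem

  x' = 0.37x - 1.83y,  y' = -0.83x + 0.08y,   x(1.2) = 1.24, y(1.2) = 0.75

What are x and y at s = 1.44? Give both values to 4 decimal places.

Euler on (x,y): x_{n+1} = x_n + h·x', y_{n+1} = y_n + h·y'.
1.200000: (1.240000, 0.750000); f=(-0.913700, -0.969200) → (1.166904, 0.672464)
1.280000: (1.166904, 0.672464); f=(-0.798855, -0.914733) → (1.102996, 0.599285)
1.360000: (1.102996, 0.599285); f=(-0.688584, -0.867544) → (1.047909, 0.529882)
(x(1.44), y(1.44)) ≈ (1.0479, 0.5299)

1.0479, 0.5299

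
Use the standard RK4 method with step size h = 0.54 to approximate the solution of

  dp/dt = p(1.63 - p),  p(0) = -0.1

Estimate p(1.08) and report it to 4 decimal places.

RK4: k1 = f(t_n, p_n); k2 = f(t_n + h/2, p_n + (h/2)·k1); k3 = f(t_n + h/2, p_n + (h/2)·k2); k4 = f(t_n + h, p_n + h·k3); p_{n+1} = p_n + (h/6)·(k1 + 2k2 + 2k3 + k4).
t=0.000000, p=-0.100000:
  k1 = f(0.000000, -0.100000) = -0.173000
  k2 = f(0.270000, -0.146710) = -0.260661
  k3 = f(0.270000, -0.170379) = -0.306746
  k4 = f(0.540000, -0.265643) = -0.503564
  p ← -0.100000 + (0.54/6)·(k1 + 2k2 + 2k3 + k4) = -0.263024
t=0.540000, p=-0.263024:
  k1 = f(0.540000, -0.263024) = -0.497911
  k2 = f(0.810000, -0.397460) = -0.805834
  k3 = f(0.810000, -0.480599) = -1.014352
  k4 = f(1.080000, -0.810774) = -1.978917
  p ← -0.263024 + (0.54/6)·(k1 + 2k2 + 2k3 + k4) = -0.813572
p(1.08) ≈ -0.8136

-0.8136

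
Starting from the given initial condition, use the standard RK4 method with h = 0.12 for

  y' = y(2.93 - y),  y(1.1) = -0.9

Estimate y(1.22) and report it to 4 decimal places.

-1.4690

RK4: k1 = f(s_n, y_n); k2 = f(s_n + h/2, y_n + (h/2)·k1); k3 = f(s_n + h/2, y_n + (h/2)·k2); k4 = f(s_n + h, y_n + h·k3); y_{n+1} = y_n + (h/6)·(k1 + 2k2 + 2k3 + k4).
s=1.100000, y=-0.900000:
  k1 = f(1.100000, -0.900000) = -3.447000
  k2 = f(1.160000, -1.106820) = -4.468033
  k3 = f(1.160000, -1.168082) = -4.786896
  k4 = f(1.220000, -1.474427) = -6.494009
  y ← -0.900000 + (0.12/6)·(k1 + 2k2 + 2k3 + k4) = -1.469017
y(1.22) ≈ -1.4690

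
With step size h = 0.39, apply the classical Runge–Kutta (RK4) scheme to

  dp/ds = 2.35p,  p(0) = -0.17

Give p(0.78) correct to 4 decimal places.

RK4: k1 = f(s_n, p_n); k2 = f(s_n + h/2, p_n + (h/2)·k1); k3 = f(s_n + h/2, p_n + (h/2)·k2); k4 = f(s_n + h, p_n + h·k3); p_{n+1} = p_n + (h/6)·(k1 + 2k2 + 2k3 + k4).
s=0.000000, p=-0.170000:
  k1 = f(0.000000, -0.170000) = -0.399500
  k2 = f(0.195000, -0.247903) = -0.582571
  k3 = f(0.195000, -0.283601) = -0.666463
  k4 = f(0.390000, -0.429921) = -1.010313
  p ← -0.170000 + (0.39/6)·(k1 + 2k2 + 2k3 + k4) = -0.424012
s=0.390000, p=-0.424012:
  k1 = f(0.390000, -0.424012) = -0.996429
  k2 = f(0.585000, -0.618316) = -1.453042
  k3 = f(0.585000, -0.707356) = -1.662286
  k4 = f(0.780000, -1.072304) = -2.519914
  p ← -0.424012 + (0.39/6)·(k1 + 2k2 + 2k3 + k4) = -1.057567
p(0.78) ≈ -1.0576

-1.0576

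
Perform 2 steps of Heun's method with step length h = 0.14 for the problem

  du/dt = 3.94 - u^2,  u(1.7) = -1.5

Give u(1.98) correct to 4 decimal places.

Heun: k1 = f(t_n, u_n); k2 = f(t_n + h, u_n + h·k1); u_{n+1} = u_n + (h/2)·(k1 + k2).
t=1.700000, u=-1.500000:
  k1 = f(1.700000, -1.500000) = 1.690000
  k2 = f(1.840000, -1.263400) = 2.343820
  u ← -1.500000 + (0.14/2)·(1.690000 + 2.343820) = -1.217633
t=1.840000, u=-1.217633:
  k1 = f(1.840000, -1.217633) = 2.457371
  k2 = f(1.980000, -0.873601) = 3.176822
  u ← -1.217633 + (0.14/2)·(2.457371 + 3.176822) = -0.823239
u(1.98) ≈ -0.8232

-0.8232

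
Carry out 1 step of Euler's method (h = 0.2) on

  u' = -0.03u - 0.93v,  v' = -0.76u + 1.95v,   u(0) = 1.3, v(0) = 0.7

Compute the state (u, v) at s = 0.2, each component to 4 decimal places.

1.1620, 0.7754

Euler on (u,v): u_{n+1} = u_n + h·u', v_{n+1} = v_n + h·v'.
0.000000: (1.300000, 0.700000); f=(-0.690000, 0.377000) → (1.162000, 0.775400)
(u(0.2), v(0.2)) ≈ (1.1620, 0.7754)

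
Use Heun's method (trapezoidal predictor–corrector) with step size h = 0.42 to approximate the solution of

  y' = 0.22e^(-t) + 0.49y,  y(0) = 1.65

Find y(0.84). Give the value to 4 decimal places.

Heun: k1 = f(t_n, y_n); k2 = f(t_n + h, y_n + h·k1); y_{n+1} = y_n + (h/2)·(k1 + k2).
t=0.000000, y=1.650000:
  k1 = f(0.000000, 1.650000) = 1.028500
  k2 = f(0.420000, 2.081970) = 1.164716
  y ← 1.650000 + (0.42/2)·(1.028500 + 1.164716) = 2.110575
t=0.420000, y=2.110575:
  k1 = f(0.420000, 2.110575) = 1.178732
  k2 = f(0.840000, 2.605643) = 1.371741
  y ← 2.110575 + (0.42/2)·(1.178732 + 1.371741) = 2.646175
y(0.84) ≈ 2.6462

2.6462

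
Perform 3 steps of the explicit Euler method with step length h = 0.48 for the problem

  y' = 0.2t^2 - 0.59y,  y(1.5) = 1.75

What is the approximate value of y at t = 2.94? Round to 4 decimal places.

Euler: y_{n+1} = y_n + h·f(t_n, y_n).
t=1.500000, y=1.750000: f=-0.582500 → y ← 1.750000 + 0.48·(-0.582500) = 1.470400
t=1.980000, y=1.470400: f=-0.083456 → y ← 1.470400 + 0.48·(-0.083456) = 1.430341
t=2.460000, y=1.430341: f=0.366419 → y ← 1.430341 + 0.48·0.366419 = 1.606222
y(2.94) ≈ 1.6062

1.6062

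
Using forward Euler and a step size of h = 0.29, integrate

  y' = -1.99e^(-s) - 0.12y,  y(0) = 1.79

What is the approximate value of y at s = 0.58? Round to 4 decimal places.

0.6787

Euler: y_{n+1} = y_n + h·f(s_n, y_n).
s=0.000000, y=1.790000: f=-2.204800 → y ← 1.790000 + 0.29·(-2.204800) = 1.150608
s=0.290000, y=1.150608: f=-1.627117 → y ← 1.150608 + 0.29·(-1.627117) = 0.678744
y(0.58) ≈ 0.6787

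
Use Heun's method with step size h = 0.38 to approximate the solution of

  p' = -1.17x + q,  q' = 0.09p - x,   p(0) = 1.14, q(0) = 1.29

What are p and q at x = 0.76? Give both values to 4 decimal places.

Heun on (p,q): k1 = f(x_n, state_n); k2 = f(x_n + h, state_n + h·k1); state_{n+1} = state_n + (h/2)·(k1 + k2).
0.000000: (1.140000, 1.290000)
  k1 = (1.290000, 0.102600)
  predictor → (1.630200, 1.328988)
  k2 = (0.884388, -0.233282)
  → (1.553134, 1.265170)
0.380000: (1.553134, 1.265170)
  k1 = (0.820570, -0.240218)
  predictor → (1.864950, 1.173888)
  k2 = (0.284688, -0.592154)
  → (1.763133, 1.107020)
(p(0.76), q(0.76)) ≈ (1.7631, 1.1070)

1.7631, 1.1070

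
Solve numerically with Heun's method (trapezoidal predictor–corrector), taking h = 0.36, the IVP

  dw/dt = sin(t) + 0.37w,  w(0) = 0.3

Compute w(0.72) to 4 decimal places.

0.6543

Heun: k1 = f(t_n, w_n); k2 = f(t_n + h, w_n + h·k1); w_{n+1} = w_n + (h/2)·(k1 + k2).
t=0.000000, w=0.300000:
  k1 = f(0.000000, 0.300000) = 0.111000
  k2 = f(0.360000, 0.339960) = 0.478059
  w ← 0.300000 + (0.36/2)·(0.111000 + 0.478059) = 0.406031
t=0.360000, w=0.406031:
  k1 = f(0.360000, 0.406031) = 0.502506
  k2 = f(0.720000, 0.586933) = 0.876550
  w ← 0.406031 + (0.36/2)·(0.502506 + 0.876550) = 0.654261
w(0.72) ≈ 0.6543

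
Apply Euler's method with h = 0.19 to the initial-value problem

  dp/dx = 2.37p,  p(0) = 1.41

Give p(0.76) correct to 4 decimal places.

6.2381

Euler: p_{n+1} = p_n + h·f(x_n, p_n).
x=0.000000, p=1.410000: f=3.341700 → p ← 1.410000 + 0.19·3.341700 = 2.044923
x=0.190000, p=2.044923: f=4.846468 → p ← 2.044923 + 0.19·4.846468 = 2.965752
x=0.380000, p=2.965752: f=7.028832 → p ← 2.965752 + 0.19·7.028832 = 4.301230
x=0.570000, p=4.301230: f=10.193915 → p ← 4.301230 + 0.19·10.193915 = 6.238074
p(0.76) ≈ 6.2381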